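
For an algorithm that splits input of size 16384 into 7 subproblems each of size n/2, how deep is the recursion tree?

For divide and conquer with division factor 2:

Problem sizes at each level:
Level 0: 16384
Level 1: 8192
Level 2: 4096
Level 3: 2048
Level 4: 1024
Level 5: 512
Level 6: 256
Level 7: 128
Level 8: 64
Level 9: 32
Level 10: 16
Level 11: 8
Level 12: 4
Level 13: 2
Level 14: 1

The root is level 0 and the size-1 base case is level 14 (the tree spans levels 0 through 14, i.e. 15 levels counting the root), so the depth is the number of divisions: log_2(16384) = 14

The recursion tree depth is log_2(16384) = 14. At each level, the problem size is divided by 2, so it takes 14 divisions to reduce to a base case of size 1. The algorithm makes 7 recursive calls at each level.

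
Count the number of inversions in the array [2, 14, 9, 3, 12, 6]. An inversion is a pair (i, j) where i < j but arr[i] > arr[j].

Finding inversions in [2, 14, 9, 3, 12, 6]:

(1, 2): arr[1]=14 > arr[2]=9
(1, 3): arr[1]=14 > arr[3]=3
(1, 4): arr[1]=14 > arr[4]=12
(1, 5): arr[1]=14 > arr[5]=6
(2, 3): arr[2]=9 > arr[3]=3
(2, 5): arr[2]=9 > arr[5]=6
(4, 5): arr[4]=12 > arr[5]=6

Total inversions: 7

The array has 7 inversion(s): (1,2), (1,3), (1,4), (1,5), (2,3), (2,5), (4,5). Each pair (i,j) satisfies i < j and arr[i] > arr[j].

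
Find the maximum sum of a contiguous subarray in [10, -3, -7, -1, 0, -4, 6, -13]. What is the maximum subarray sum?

Using Kadane's algorithm on [10, -3, -7, -1, 0, -4, 6, -13]:

Scanning through the array:
Position 1 (value -3): max_ending_here = 7, max_so_far = 10
Position 2 (value -7): max_ending_here = 0, max_so_far = 10
Position 3 (value -1): max_ending_here = -1, max_so_far = 10
Position 4 (value 0): max_ending_here = 0, max_so_far = 10
Position 5 (value -4): max_ending_here = -4, max_so_far = 10
Position 6 (value 6): max_ending_here = 6, max_so_far = 10
Position 7 (value -13): max_ending_here = -7, max_so_far = 10

Maximum subarray: [10]
Maximum sum: 10

The maximum subarray is [10] with sum 10. This subarray runs from index 0 to index 0.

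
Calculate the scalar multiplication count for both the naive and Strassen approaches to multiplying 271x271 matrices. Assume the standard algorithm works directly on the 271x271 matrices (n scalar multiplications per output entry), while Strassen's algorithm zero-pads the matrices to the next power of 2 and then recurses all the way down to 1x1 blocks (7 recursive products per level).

Matrix multiplication for 271x271 matrices:

Strassen's algorithm requires power-of-2 dimensions. Pad 271x271 to 512x512 (next power of 2).

Standard algorithm: 271^3 = 19902511 multiplications
Strassen's algorithm: 7^(log2(512)) = 7^9 = 40353607 multiplications
Difference: 19902511 - 40353607 = -20451096 (Strassen uses MORE here due to padding overhead — for small or just-over-power-of-2 n, padding can outweigh the per-level savings)

Standard: 19902511 multiplications (271^3). Strassen: 40353607 multiplications (7^9, after padding to 512x512). Strassen reduces 8 recursive multiplications to 7 at each level.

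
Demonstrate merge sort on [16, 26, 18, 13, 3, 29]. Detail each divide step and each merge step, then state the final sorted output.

Merge sort trace:

Split: [16, 26, 18, 13, 3, 29] -> [16, 26, 18] and [13, 3, 29]
  Split: [16, 26, 18] -> [16] and [26, 18]
    Split: [26, 18] -> [26] and [18]
    Merge: [26] + [18] -> [18, 26]
  Merge: [16] + [18, 26] -> [16, 18, 26]
  Split: [13, 3, 29] -> [13] and [3, 29]
    Split: [3, 29] -> [3] and [29]
    Merge: [3] + [29] -> [3, 29]
  Merge: [13] + [3, 29] -> [3, 13, 29]
Merge: [16, 18, 26] + [3, 13, 29] -> [3, 13, 16, 18, 26, 29]

Final sorted array: [3, 13, 16, 18, 26, 29]

The merge sort proceeds by recursively splitting the array and merging sorted halves.
After all merges, the sorted array is [3, 13, 16, 18, 26, 29].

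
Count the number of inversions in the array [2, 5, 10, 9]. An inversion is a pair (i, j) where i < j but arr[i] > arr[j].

Finding inversions in [2, 5, 10, 9]:

(2, 3): arr[2]=10 > arr[3]=9

Total inversions: 1

The array has 1 inversion(s): (2,3). Each pair (i,j) satisfies i < j and arr[i] > arr[j].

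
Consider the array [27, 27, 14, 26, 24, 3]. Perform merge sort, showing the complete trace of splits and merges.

Merge sort trace:

Split: [27, 27, 14, 26, 24, 3] -> [27, 27, 14] and [26, 24, 3]
  Split: [27, 27, 14] -> [27] and [27, 14]
    Split: [27, 14] -> [27] and [14]
    Merge: [27] + [14] -> [14, 27]
  Merge: [27] + [14, 27] -> [14, 27, 27]
  Split: [26, 24, 3] -> [26] and [24, 3]
    Split: [24, 3] -> [24] and [3]
    Merge: [24] + [3] -> [3, 24]
  Merge: [26] + [3, 24] -> [3, 24, 26]
Merge: [14, 27, 27] + [3, 24, 26] -> [3, 14, 24, 26, 27, 27]

Final sorted array: [3, 14, 24, 26, 27, 27]

The merge sort proceeds by recursively splitting the array and merging sorted halves.
After all merges, the sorted array is [3, 14, 24, 26, 27, 27].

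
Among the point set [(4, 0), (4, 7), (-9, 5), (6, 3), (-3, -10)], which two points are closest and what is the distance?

Computing all pairwise distances among 5 points:

d((4, 0), (4, 7)) = 7.0
d((4, 0), (-9, 5)) = 13.9284
d((4, 0), (6, 3)) = 3.6056 <-- minimum
d((4, 0), (-3, -10)) = 12.2066
d((4, 7), (-9, 5)) = 13.1529
d((4, 7), (6, 3)) = 4.4721
d((4, 7), (-3, -10)) = 18.3848
d((-9, 5), (6, 3)) = 15.1327
d((-9, 5), (-3, -10)) = 16.1555
d((6, 3), (-3, -10)) = 15.8114

Closest pair: (4, 0) and (6, 3) with distance 3.6056

The closest pair is (4, 0) and (6, 3) with Euclidean distance 3.6056. For 5 points, brute-force pairwise comparison is shown above. For large n, the divide-and-conquer algorithm (sort by x, recurse on halves, check the dividing strip) achieves O(n log n).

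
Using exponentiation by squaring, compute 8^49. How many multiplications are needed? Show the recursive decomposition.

Computing 8^49 by squaring (build up from 8^1; each line after the first costs one multiplication):

8^1 = 8
8^2 = (8^1)^2 = 8^2 = 64
8^3 = 8 * 8^2 = 8 * 64 = 512
8^6 = (8^3)^2 = 512^2 = 262144
8^12 = (8^6)^2 = 262144^2 = 68719476736
8^24 = (8^12)^2 = 68719476736^2 = 4722366482869645213696
8^48 = (8^24)^2 = 4722366482869645213696^2 = 22300745198530623141535718272648361505980416
8^49 = 8 * 8^48 = 8 * 22300745198530623141535718272648361505980416 = 178405961588244985132285746181186892047843328

Result: 178405961588244985132285746181186892047843328
Multiplications needed: 7 (7 lines after 8^1)

8^49 = 178405961588244985132285746181186892047843328. Using exponentiation by squaring, this requires 7 multiplications. The key idea: if the exponent is even, square the half-power; if odd, multiply by the base once.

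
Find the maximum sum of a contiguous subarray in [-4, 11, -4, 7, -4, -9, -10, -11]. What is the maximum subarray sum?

Using Kadane's algorithm on [-4, 11, -4, 7, -4, -9, -10, -11]:

Scanning through the array:
Position 1 (value 11): max_ending_here = 11, max_so_far = 11
Position 2 (value -4): max_ending_here = 7, max_so_far = 11
Position 3 (value 7): max_ending_here = 14, max_so_far = 14
Position 4 (value -4): max_ending_here = 10, max_so_far = 14
Position 5 (value -9): max_ending_here = 1, max_so_far = 14
Position 6 (value -10): max_ending_here = -9, max_so_far = 14
Position 7 (value -11): max_ending_here = -11, max_so_far = 14

Maximum subarray: [11, -4, 7]
Maximum sum: 14

The maximum subarray is [11, -4, 7] with sum 14. This subarray runs from index 1 to index 3.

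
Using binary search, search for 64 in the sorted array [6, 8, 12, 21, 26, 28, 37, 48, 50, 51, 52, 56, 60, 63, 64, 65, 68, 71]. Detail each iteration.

Binary search for 64 in [6, 8, 12, 21, 26, 28, 37, 48, 50, 51, 52, 56, 60, 63, 64, 65, 68, 71]:

lo=0, hi=17, mid=8, arr[mid]=50 -> 50 < 64, search right half
lo=9, hi=17, mid=13, arr[mid]=63 -> 63 < 64, search right half
lo=14, hi=17, mid=15, arr[mid]=65 -> 65 > 64, search left half
lo=14, hi=14, mid=14, arr[mid]=64 -> Found target at index 14!

Binary search finds 64 at index 14 after 4 comparisons. The search repeatedly halves the search space by comparing with the middle element.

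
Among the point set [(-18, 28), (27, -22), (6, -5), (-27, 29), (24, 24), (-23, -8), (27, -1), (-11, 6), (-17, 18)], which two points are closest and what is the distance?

Computing all pairwise distances among 9 points:

d((-18, 28), (27, -22)) = 67.2681
d((-18, 28), (6, -5)) = 40.8044
d((-18, 28), (-27, 29)) = 9.0554 <-- minimum
d((-18, 28), (24, 24)) = 42.19
d((-18, 28), (-23, -8)) = 36.3456
d((-18, 28), (27, -1)) = 53.535
d((-18, 28), (-11, 6)) = 23.0868
d((-18, 28), (-17, 18)) = 10.0499
d((27, -22), (6, -5)) = 27.0185
d((27, -22), (-27, 29)) = 74.2765
d((27, -22), (24, 24)) = 46.0977
d((27, -22), (-23, -8)) = 51.923
d((27, -22), (27, -1)) = 21.0
d((27, -22), (-11, 6)) = 47.2017
d((27, -22), (-17, 18)) = 59.4643
d((6, -5), (-27, 29)) = 47.3814
d((6, -5), (24, 24)) = 34.1321
d((6, -5), (-23, -8)) = 29.1548
d((6, -5), (27, -1)) = 21.3776
d((6, -5), (-11, 6)) = 20.2485
d((6, -5), (-17, 18)) = 32.5269
d((-27, 29), (24, 24)) = 51.2445
d((-27, 29), (-23, -8)) = 37.2156
d((-27, 29), (27, -1)) = 61.7738
d((-27, 29), (-11, 6)) = 28.0179
d((-27, 29), (-17, 18)) = 14.8661
d((24, 24), (-23, -8)) = 56.8595
d((24, 24), (27, -1)) = 25.1794
d((24, 24), (-11, 6)) = 39.3573
d((24, 24), (-17, 18)) = 41.4367
d((-23, -8), (27, -1)) = 50.4876
d((-23, -8), (-11, 6)) = 18.4391
d((-23, -8), (-17, 18)) = 26.6833
d((27, -1), (-11, 6)) = 38.6394
d((27, -1), (-17, 18)) = 47.927
d((-11, 6), (-17, 18)) = 13.4164

Closest pair: (-18, 28) and (-27, 29) with distance 9.0554

The closest pair is (-18, 28) and (-27, 29) with Euclidean distance 9.0554. For 9 points, brute-force pairwise comparison is shown above. For large n, the divide-and-conquer algorithm (sort by x, recurse on halves, check the dividing strip) achieves O(n log n).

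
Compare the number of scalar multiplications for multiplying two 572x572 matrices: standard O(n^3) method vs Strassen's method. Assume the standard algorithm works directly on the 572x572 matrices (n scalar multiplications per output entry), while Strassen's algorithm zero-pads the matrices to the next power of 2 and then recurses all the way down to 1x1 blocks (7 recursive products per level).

Matrix multiplication for 572x572 matrices:

Strassen's algorithm requires power-of-2 dimensions. Pad 572x572 to 1024x1024 (next power of 2).

Standard algorithm: 572^3 = 187149248 multiplications
Strassen's algorithm: 7^(log2(1024)) = 7^10 = 282475249 multiplications
Difference: 187149248 - 282475249 = -95326001 (Strassen uses MORE here due to padding overhead — for small or just-over-power-of-2 n, padding can outweigh the per-level savings)

Standard: 187149248 multiplications (572^3). Strassen: 282475249 multiplications (7^10, after padding to 1024x1024). Strassen reduces 8 recursive multiplications to 7 at each level.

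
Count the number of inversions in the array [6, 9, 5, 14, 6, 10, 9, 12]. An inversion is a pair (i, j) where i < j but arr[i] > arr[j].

Finding inversions in [6, 9, 5, 14, 6, 10, 9, 12]:

(0, 2): arr[0]=6 > arr[2]=5
(1, 2): arr[1]=9 > arr[2]=5
(1, 4): arr[1]=9 > arr[4]=6
(3, 4): arr[3]=14 > arr[4]=6
(3, 5): arr[3]=14 > arr[5]=10
(3, 6): arr[3]=14 > arr[6]=9
(3, 7): arr[3]=14 > arr[7]=12
(5, 6): arr[5]=10 > arr[6]=9

Total inversions: 8

The array has 8 inversion(s): (0,2), (1,2), (1,4), (3,4), (3,5), (3,6), (3,7), (5,6). Each pair (i,j) satisfies i < j and arr[i] > arr[j].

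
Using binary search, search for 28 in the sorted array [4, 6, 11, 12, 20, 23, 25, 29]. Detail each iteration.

Binary search for 28 in [4, 6, 11, 12, 20, 23, 25, 29]:

lo=0, hi=7, mid=3, arr[mid]=12 -> 12 < 28, search right half
lo=4, hi=7, mid=5, arr[mid]=23 -> 23 < 28, search right half
lo=6, hi=7, mid=6, arr[mid]=25 -> 25 < 28, search right half
lo=7, hi=7, mid=7, arr[mid]=29 -> 29 > 28, search left half
lo=7 > hi=6, target 28 not found

Binary search determines that 28 is not in the array after 4 comparisons. The search space was exhausted without finding the target.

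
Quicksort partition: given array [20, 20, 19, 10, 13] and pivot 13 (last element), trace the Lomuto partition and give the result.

Lomuto partition with pivot = 13:

Initial array: [20, 20, 19, 10, 13]

arr[0]=20 > 13: no swap
arr[1]=20 > 13: no swap
arr[2]=19 > 13: no swap
arr[3]=10 <= 13: swap with position 0, array becomes [10, 20, 19, 20, 13]

Place pivot at position 1: [10, 13, 19, 20, 20]
Pivot position: 1

After partitioning with pivot 13, the array becomes [10, 13, 19, 20, 20]. The pivot is placed at index 1. All elements to the left of the pivot are <= 13, and all elements to the right are > 13.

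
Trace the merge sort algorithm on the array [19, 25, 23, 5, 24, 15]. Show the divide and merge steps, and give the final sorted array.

Merge sort trace:

Split: [19, 25, 23, 5, 24, 15] -> [19, 25, 23] and [5, 24, 15]
  Split: [19, 25, 23] -> [19] and [25, 23]
    Split: [25, 23] -> [25] and [23]
    Merge: [25] + [23] -> [23, 25]
  Merge: [19] + [23, 25] -> [19, 23, 25]
  Split: [5, 24, 15] -> [5] and [24, 15]
    Split: [24, 15] -> [24] and [15]
    Merge: [24] + [15] -> [15, 24]
  Merge: [5] + [15, 24] -> [5, 15, 24]
Merge: [19, 23, 25] + [5, 15, 24] -> [5, 15, 19, 23, 24, 25]

Final sorted array: [5, 15, 19, 23, 24, 25]

The merge sort proceeds by recursively splitting the array and merging sorted halves.
After all merges, the sorted array is [5, 15, 19, 23, 24, 25].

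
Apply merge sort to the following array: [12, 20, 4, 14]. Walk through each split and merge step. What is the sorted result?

Merge sort trace:

Split: [12, 20, 4, 14] -> [12, 20] and [4, 14]
  Split: [12, 20] -> [12] and [20]
  Merge: [12] + [20] -> [12, 20]
  Split: [4, 14] -> [4] and [14]
  Merge: [4] + [14] -> [4, 14]
Merge: [12, 20] + [4, 14] -> [4, 12, 14, 20]

Final sorted array: [4, 12, 14, 20]

The merge sort proceeds by recursively splitting the array and merging sorted halves.
After all merges, the sorted array is [4, 12, 14, 20].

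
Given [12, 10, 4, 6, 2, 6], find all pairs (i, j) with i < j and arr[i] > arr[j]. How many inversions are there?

Finding inversions in [12, 10, 4, 6, 2, 6]:

(0, 1): arr[0]=12 > arr[1]=10
(0, 2): arr[0]=12 > arr[2]=4
(0, 3): arr[0]=12 > arr[3]=6
(0, 4): arr[0]=12 > arr[4]=2
(0, 5): arr[0]=12 > arr[5]=6
(1, 2): arr[1]=10 > arr[2]=4
(1, 3): arr[1]=10 > arr[3]=6
(1, 4): arr[1]=10 > arr[4]=2
(1, 5): arr[1]=10 > arr[5]=6
(2, 4): arr[2]=4 > arr[4]=2
(3, 4): arr[3]=6 > arr[4]=2

Total inversions: 11

The array has 11 inversion(s): (0,1), (0,2), (0,3), (0,4), (0,5), (1,2), (1,3), (1,4), (1,5), (2,4), (3,4). Each pair (i,j) satisfies i < j and arr[i] > arr[j].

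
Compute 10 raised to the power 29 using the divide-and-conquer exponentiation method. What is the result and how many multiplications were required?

Computing 10^29 by squaring (build up from 10^1; each line after the first costs one multiplication):

10^1 = 10
10^2 = (10^1)^2 = 10^2 = 100
10^3 = 10 * 10^2 = 10 * 100 = 1000
10^6 = (10^3)^2 = 1000^2 = 1000000
10^7 = 10 * 10^6 = 10 * 1000000 = 10000000
10^14 = (10^7)^2 = 10000000^2 = 100000000000000
10^28 = (10^14)^2 = 100000000000000^2 = 10000000000000000000000000000
10^29 = 10 * 10^28 = 10 * 10000000000000000000000000000 = 100000000000000000000000000000

Result: 100000000000000000000000000000
Multiplications needed: 7 (7 lines after 10^1)

10^29 = 100000000000000000000000000000. Using exponentiation by squaring, this requires 7 multiplications. The key idea: if the exponent is even, square the half-power; if odd, multiply by the base once.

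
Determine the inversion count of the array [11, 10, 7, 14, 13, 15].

Finding inversions in [11, 10, 7, 14, 13, 15]:

(0, 1): arr[0]=11 > arr[1]=10
(0, 2): arr[0]=11 > arr[2]=7
(1, 2): arr[1]=10 > arr[2]=7
(3, 4): arr[3]=14 > arr[4]=13

Total inversions: 4

The array has 4 inversion(s): (0,1), (0,2), (1,2), (3,4). Each pair (i,j) satisfies i < j and arr[i] > arr[j].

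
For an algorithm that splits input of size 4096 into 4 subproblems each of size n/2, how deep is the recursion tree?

For divide and conquer with division factor 2:

Problem sizes at each level:
Level 0: 4096
Level 1: 2048
Level 2: 1024
Level 3: 512
Level 4: 256
Level 5: 128
Level 6: 64
Level 7: 32
Level 8: 16
Level 9: 8
Level 10: 4
Level 11: 2
Level 12: 1

The root is level 0 and the size-1 base case is level 12 (the tree spans levels 0 through 12, i.e. 13 levels counting the root), so the depth is the number of divisions: log_2(4096) = 12

The recursion tree depth is log_2(4096) = 12. At each level, the problem size is divided by 2, so it takes 12 divisions to reduce to a base case of size 1. The algorithm makes 4 recursive calls at each level.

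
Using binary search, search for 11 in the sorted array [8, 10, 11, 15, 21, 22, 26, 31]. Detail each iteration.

Binary search for 11 in [8, 10, 11, 15, 21, 22, 26, 31]:

lo=0, hi=7, mid=3, arr[mid]=15 -> 15 > 11, search left half
lo=0, hi=2, mid=1, arr[mid]=10 -> 10 < 11, search right half
lo=2, hi=2, mid=2, arr[mid]=11 -> Found target at index 2!

Binary search finds 11 at index 2 after 3 comparisons. The search repeatedly halves the search space by comparing with the middle element.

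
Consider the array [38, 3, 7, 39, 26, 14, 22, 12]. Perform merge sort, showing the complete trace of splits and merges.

Merge sort trace:

Split: [38, 3, 7, 39, 26, 14, 22, 12] -> [38, 3, 7, 39] and [26, 14, 22, 12]
  Split: [38, 3, 7, 39] -> [38, 3] and [7, 39]
    Split: [38, 3] -> [38] and [3]
    Merge: [38] + [3] -> [3, 38]
    Split: [7, 39] -> [7] and [39]
    Merge: [7] + [39] -> [7, 39]
  Merge: [3, 38] + [7, 39] -> [3, 7, 38, 39]
  Split: [26, 14, 22, 12] -> [26, 14] and [22, 12]
    Split: [26, 14] -> [26] and [14]
    Merge: [26] + [14] -> [14, 26]
    Split: [22, 12] -> [22] and [12]
    Merge: [22] + [12] -> [12, 22]
  Merge: [14, 26] + [12, 22] -> [12, 14, 22, 26]
Merge: [3, 7, 38, 39] + [12, 14, 22, 26] -> [3, 7, 12, 14, 22, 26, 38, 39]

Final sorted array: [3, 7, 12, 14, 22, 26, 38, 39]

The merge sort proceeds by recursively splitting the array and merging sorted halves.
After all merges, the sorted array is [3, 7, 12, 14, 22, 26, 38, 39].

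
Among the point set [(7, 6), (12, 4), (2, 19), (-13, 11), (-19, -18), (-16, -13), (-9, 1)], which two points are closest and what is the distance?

Computing all pairwise distances among 7 points:

d((7, 6), (12, 4)) = 5.3852 <-- minimum
d((7, 6), (2, 19)) = 13.9284
d((7, 6), (-13, 11)) = 20.6155
d((7, 6), (-19, -18)) = 35.3836
d((7, 6), (-16, -13)) = 29.8329
d((7, 6), (-9, 1)) = 16.7631
d((12, 4), (2, 19)) = 18.0278
d((12, 4), (-13, 11)) = 25.9615
d((12, 4), (-19, -18)) = 38.0132
d((12, 4), (-16, -13)) = 32.7567
d((12, 4), (-9, 1)) = 21.2132
d((2, 19), (-13, 11)) = 17.0
d((2, 19), (-19, -18)) = 42.5441
d((2, 19), (-16, -13)) = 36.7151
d((2, 19), (-9, 1)) = 21.095
d((-13, 11), (-19, -18)) = 29.6142
d((-13, 11), (-16, -13)) = 24.1868
d((-13, 11), (-9, 1)) = 10.7703
d((-19, -18), (-16, -13)) = 5.831
d((-19, -18), (-9, 1)) = 21.4709
d((-16, -13), (-9, 1)) = 15.6525

Closest pair: (7, 6) and (12, 4) with distance 5.3852

The closest pair is (7, 6) and (12, 4) with Euclidean distance 5.3852. For 7 points, brute-force pairwise comparison is shown above. For large n, the divide-and-conquer algorithm (sort by x, recurse on halves, check the dividing strip) achieves O(n log n).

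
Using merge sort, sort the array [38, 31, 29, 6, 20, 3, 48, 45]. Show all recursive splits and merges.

Merge sort trace:

Split: [38, 31, 29, 6, 20, 3, 48, 45] -> [38, 31, 29, 6] and [20, 3, 48, 45]
  Split: [38, 31, 29, 6] -> [38, 31] and [29, 6]
    Split: [38, 31] -> [38] and [31]
    Merge: [38] + [31] -> [31, 38]
    Split: [29, 6] -> [29] and [6]
    Merge: [29] + [6] -> [6, 29]
  Merge: [31, 38] + [6, 29] -> [6, 29, 31, 38]
  Split: [20, 3, 48, 45] -> [20, 3] and [48, 45]
    Split: [20, 3] -> [20] and [3]
    Merge: [20] + [3] -> [3, 20]
    Split: [48, 45] -> [48] and [45]
    Merge: [48] + [45] -> [45, 48]
  Merge: [3, 20] + [45, 48] -> [3, 20, 45, 48]
Merge: [6, 29, 31, 38] + [3, 20, 45, 48] -> [3, 6, 20, 29, 31, 38, 45, 48]

Final sorted array: [3, 6, 20, 29, 31, 38, 45, 48]

The merge sort proceeds by recursively splitting the array and merging sorted halves.
After all merges, the sorted array is [3, 6, 20, 29, 31, 38, 45, 48].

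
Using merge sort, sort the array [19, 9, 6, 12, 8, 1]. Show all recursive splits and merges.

Merge sort trace:

Split: [19, 9, 6, 12, 8, 1] -> [19, 9, 6] and [12, 8, 1]
  Split: [19, 9, 6] -> [19] and [9, 6]
    Split: [9, 6] -> [9] and [6]
    Merge: [9] + [6] -> [6, 9]
  Merge: [19] + [6, 9] -> [6, 9, 19]
  Split: [12, 8, 1] -> [12] and [8, 1]
    Split: [8, 1] -> [8] and [1]
    Merge: [8] + [1] -> [1, 8]
  Merge: [12] + [1, 8] -> [1, 8, 12]
Merge: [6, 9, 19] + [1, 8, 12] -> [1, 6, 8, 9, 12, 19]

Final sorted array: [1, 6, 8, 9, 12, 19]

The merge sort proceeds by recursively splitting the array and merging sorted halves.
After all merges, the sorted array is [1, 6, 8, 9, 12, 19].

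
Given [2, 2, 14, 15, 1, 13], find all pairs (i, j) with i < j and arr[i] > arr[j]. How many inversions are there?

Finding inversions in [2, 2, 14, 15, 1, 13]:

(0, 4): arr[0]=2 > arr[4]=1
(1, 4): arr[1]=2 > arr[4]=1
(2, 4): arr[2]=14 > arr[4]=1
(2, 5): arr[2]=14 > arr[5]=13
(3, 4): arr[3]=15 > arr[4]=1
(3, 5): arr[3]=15 > arr[5]=13

Total inversions: 6

The array has 6 inversion(s): (0,4), (1,4), (2,4), (2,5), (3,4), (3,5). Each pair (i,j) satisfies i < j and arr[i] > arr[j].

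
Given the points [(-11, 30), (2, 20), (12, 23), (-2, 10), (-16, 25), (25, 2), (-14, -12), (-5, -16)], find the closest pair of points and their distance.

Computing all pairwise distances among 8 points:

d((-11, 30), (2, 20)) = 16.4012
d((-11, 30), (12, 23)) = 24.0416
d((-11, 30), (-2, 10)) = 21.9317
d((-11, 30), (-16, 25)) = 7.0711 <-- minimum
d((-11, 30), (25, 2)) = 45.607
d((-11, 30), (-14, -12)) = 42.107
d((-11, 30), (-5, -16)) = 46.3897
d((2, 20), (12, 23)) = 10.4403
d((2, 20), (-2, 10)) = 10.7703
d((2, 20), (-16, 25)) = 18.6815
d((2, 20), (25, 2)) = 29.2062
d((2, 20), (-14, -12)) = 35.7771
d((2, 20), (-5, -16)) = 36.6742
d((12, 23), (-2, 10)) = 19.105
d((12, 23), (-16, 25)) = 28.0713
d((12, 23), (25, 2)) = 24.6982
d((12, 23), (-14, -12)) = 43.6005
d((12, 23), (-5, -16)) = 42.5441
d((-2, 10), (-16, 25)) = 20.5183
d((-2, 10), (25, 2)) = 28.1603
d((-2, 10), (-14, -12)) = 25.0599
d((-2, 10), (-5, -16)) = 26.1725
d((-16, 25), (25, 2)) = 47.0106
d((-16, 25), (-14, -12)) = 37.054
d((-16, 25), (-5, -16)) = 42.45
d((25, 2), (-14, -12)) = 41.4367
d((25, 2), (-5, -16)) = 34.9857
d((-14, -12), (-5, -16)) = 9.8489

Closest pair: (-11, 30) and (-16, 25) with distance 7.0711

The closest pair is (-11, 30) and (-16, 25) with Euclidean distance 7.0711. For 8 points, brute-force pairwise comparison is shown above. For large n, the divide-and-conquer algorithm (sort by x, recurse on halves, check the dividing strip) achieves O(n log n).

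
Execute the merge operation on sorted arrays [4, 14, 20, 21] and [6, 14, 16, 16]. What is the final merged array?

Merging process:

Compare 4 vs 6: take 4 from left. Merged: [4]
Compare 14 vs 6: take 6 from right. Merged: [4, 6]
Compare 14 vs 14: take 14 from left. Merged: [4, 6, 14]
Compare 20 vs 14: take 14 from right. Merged: [4, 6, 14, 14]
Compare 20 vs 16: take 16 from right. Merged: [4, 6, 14, 14, 16]
Compare 20 vs 16: take 16 from right. Merged: [4, 6, 14, 14, 16, 16]
Append remaining from left: [20, 21]. Merged: [4, 6, 14, 14, 16, 16, 20, 21]

Final merged array: [4, 6, 14, 14, 16, 16, 20, 21]
Total comparisons: 6

The merged array is [4, 6, 14, 14, 16, 16, 20, 21], requiring 6 comparisons. The merge step runs in O(n) time where n is the total number of elements.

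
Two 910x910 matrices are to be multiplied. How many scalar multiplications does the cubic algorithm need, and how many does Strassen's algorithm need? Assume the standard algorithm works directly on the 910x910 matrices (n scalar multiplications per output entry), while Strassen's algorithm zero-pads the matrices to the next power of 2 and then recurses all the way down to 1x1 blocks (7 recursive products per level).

Matrix multiplication for 910x910 matrices:

Strassen's algorithm requires power-of-2 dimensions. Pad 910x910 to 1024x1024 (next power of 2).

Standard algorithm: 910^3 = 753571000 multiplications
Strassen's algorithm: 7^(log2(1024)) = 7^10 = 282475249 multiplications
Savings: 753571000 - 282475249 = 471095751 multiplications

Standard: 753571000 multiplications (910^3). Strassen: 282475249 multiplications (7^10, after padding to 1024x1024). Strassen reduces 8 recursive multiplications to 7 at each level.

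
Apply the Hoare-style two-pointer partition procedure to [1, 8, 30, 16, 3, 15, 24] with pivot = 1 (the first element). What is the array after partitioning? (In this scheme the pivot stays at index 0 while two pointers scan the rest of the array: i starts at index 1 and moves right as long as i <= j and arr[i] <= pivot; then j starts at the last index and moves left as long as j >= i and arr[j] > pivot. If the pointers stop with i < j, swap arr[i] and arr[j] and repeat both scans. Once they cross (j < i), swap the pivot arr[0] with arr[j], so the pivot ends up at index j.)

Hoare-style two-pointer partition with pivot = 1:

Initial array: [1, 8, 30, 16, 3, 15, 24]

Pointers start at i = 1, j = 6.
i ends at 1, j ends at 0: the pointers have crossed (j < i), so scanning stops.

j = 0, so swapping arr[0] with arr[j] leaves the pivot at position 0: [1, 8, 30, 16, 3, 15, 24]
Pivot position: 0

After partitioning with pivot 1, the array becomes [1, 8, 30, 16, 3, 15, 24]. The pivot is placed at index 0. All elements to the left of the pivot are <= 1, and all elements to the right are > 1.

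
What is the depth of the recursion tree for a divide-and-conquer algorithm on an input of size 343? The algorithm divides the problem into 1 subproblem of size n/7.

For divide and conquer with division factor 7:

Problem sizes at each level:
Level 0: 343
Level 1: 49
Level 2: 7
Level 3: 1

The root is level 0 and the size-1 base case is level 3 (the tree spans levels 0 through 3, i.e. 4 levels counting the root), so the depth is the number of divisions: log_7(343) = 3

The recursion tree depth is log_7(343) = 3. At each level, the problem size is divided by 7, so it takes 3 divisions to reduce to a base case of size 1. The algorithm makes 1 recursive call at each level.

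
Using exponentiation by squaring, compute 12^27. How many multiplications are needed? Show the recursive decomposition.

Computing 12^27 by squaring (build up from 12^1; each line after the first costs one multiplication):

12^1 = 12
12^2 = (12^1)^2 = 12^2 = 144
12^3 = 12 * 12^2 = 12 * 144 = 1728
12^6 = (12^3)^2 = 1728^2 = 2985984
12^12 = (12^6)^2 = 2985984^2 = 8916100448256
12^13 = 12 * 12^12 = 12 * 8916100448256 = 106993205379072
12^26 = (12^13)^2 = 106993205379072^2 = 11447545997288281555215581184
12^27 = 12 * 12^26 = 12 * 11447545997288281555215581184 = 137370551967459378662586974208

Result: 137370551967459378662586974208
Multiplications needed: 7 (7 lines after 12^1)

12^27 = 137370551967459378662586974208. Using exponentiation by squaring, this requires 7 multiplications. The key idea: if the exponent is even, square the half-power; if odd, multiply by the base once.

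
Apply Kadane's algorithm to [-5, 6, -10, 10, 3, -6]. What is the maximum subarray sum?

Using Kadane's algorithm on [-5, 6, -10, 10, 3, -6]:

Scanning through the array:
Position 1 (value 6): max_ending_here = 6, max_so_far = 6
Position 2 (value -10): max_ending_here = -4, max_so_far = 6
Position 3 (value 10): max_ending_here = 10, max_so_far = 10
Position 4 (value 3): max_ending_here = 13, max_so_far = 13
Position 5 (value -6): max_ending_here = 7, max_so_far = 13

Maximum subarray: [10, 3]
Maximum sum: 13

The maximum subarray is [10, 3] with sum 13. This subarray runs from index 3 to index 4.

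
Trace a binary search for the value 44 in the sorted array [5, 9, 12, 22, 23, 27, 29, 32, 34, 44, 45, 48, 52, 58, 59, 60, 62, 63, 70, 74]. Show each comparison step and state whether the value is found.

Binary search for 44 in [5, 9, 12, 22, 23, 27, 29, 32, 34, 44, 45, 48, 52, 58, 59, 60, 62, 63, 70, 74]:

lo=0, hi=19, mid=9, arr[mid]=44 -> Found target at index 9!

Binary search finds 44 at index 9 after 1 comparisons. The search repeatedly halves the search space by comparing with the middle element.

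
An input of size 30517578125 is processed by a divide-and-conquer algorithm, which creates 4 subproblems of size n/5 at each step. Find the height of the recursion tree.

For divide and conquer with division factor 5:

Problem sizes at each level:
Level 0: 30517578125
Level 1: 6103515625
Level 2: 1220703125
Level 3: 244140625
Level 4: 48828125
Level 5: 9765625
Level 6: 1953125
Level 7: 390625
Level 8: 78125
Level 9: 15625
Level 10: 3125
Level 11: 625
Level 12: 125
Level 13: 25
Level 14: 5
Level 15: 1

The root is level 0 and the size-1 base case is level 15 (the tree spans levels 0 through 15, i.e. 16 levels counting the root), so the depth is the number of divisions: log_5(30517578125) = 15

The recursion tree depth is log_5(30517578125) = 15. At each level, the problem size is divided by 5, so it takes 15 divisions to reduce to a base case of size 1. The algorithm makes 4 recursive calls at each level.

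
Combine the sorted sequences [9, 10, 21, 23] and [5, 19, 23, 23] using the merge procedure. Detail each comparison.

Merging process:

Compare 9 vs 5: take 5 from right. Merged: [5]
Compare 9 vs 19: take 9 from left. Merged: [5, 9]
Compare 10 vs 19: take 10 from left. Merged: [5, 9, 10]
Compare 21 vs 19: take 19 from right. Merged: [5, 9, 10, 19]
Compare 21 vs 23: take 21 from left. Merged: [5, 9, 10, 19, 21]
Compare 23 vs 23: take 23 from left. Merged: [5, 9, 10, 19, 21, 23]
Append remaining from right: [23, 23]. Merged: [5, 9, 10, 19, 21, 23, 23, 23]

Final merged array: [5, 9, 10, 19, 21, 23, 23, 23]
Total comparisons: 6

The merged array is [5, 9, 10, 19, 21, 23, 23, 23], requiring 6 comparisons. The merge step runs in O(n) time where n is the total number of elements.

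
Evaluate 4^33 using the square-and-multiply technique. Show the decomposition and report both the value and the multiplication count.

Computing 4^33 by squaring (build up from 4^1; each line after the first costs one multiplication):

4^1 = 4
4^2 = (4^1)^2 = 4^2 = 16
4^4 = (4^2)^2 = 16^2 = 256
4^8 = (4^4)^2 = 256^2 = 65536
4^16 = (4^8)^2 = 65536^2 = 4294967296
4^32 = (4^16)^2 = 4294967296^2 = 18446744073709551616
4^33 = 4 * 4^32 = 4 * 18446744073709551616 = 73786976294838206464

Result: 73786976294838206464
Multiplications needed: 6 (6 lines after 4^1)

4^33 = 73786976294838206464. Using exponentiation by squaring, this requires 6 multiplications. The key idea: if the exponent is even, square the half-power; if odd, multiply by the base once.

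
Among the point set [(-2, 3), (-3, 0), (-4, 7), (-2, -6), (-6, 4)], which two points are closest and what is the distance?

Computing all pairwise distances among 5 points:

d((-2, 3), (-3, 0)) = 3.1623 <-- minimum
d((-2, 3), (-4, 7)) = 4.4721
d((-2, 3), (-2, -6)) = 9.0
d((-2, 3), (-6, 4)) = 4.1231
d((-3, 0), (-4, 7)) = 7.0711
d((-3, 0), (-2, -6)) = 6.0828
d((-3, 0), (-6, 4)) = 5.0
d((-4, 7), (-2, -6)) = 13.1529
d((-4, 7), (-6, 4)) = 3.6056
d((-2, -6), (-6, 4)) = 10.7703

Closest pair: (-2, 3) and (-3, 0) with distance 3.1623

The closest pair is (-2, 3) and (-3, 0) with Euclidean distance 3.1623. For 5 points, brute-force pairwise comparison is shown above. For large n, the divide-and-conquer algorithm (sort by x, recurse on halves, check the dividing strip) achieves O(n log n).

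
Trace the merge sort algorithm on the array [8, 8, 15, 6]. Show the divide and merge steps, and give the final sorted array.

Merge sort trace:

Split: [8, 8, 15, 6] -> [8, 8] and [15, 6]
  Split: [8, 8] -> [8] and [8]
  Merge: [8] + [8] -> [8, 8]
  Split: [15, 6] -> [15] and [6]
  Merge: [15] + [6] -> [6, 15]
Merge: [8, 8] + [6, 15] -> [6, 8, 8, 15]

Final sorted array: [6, 8, 8, 15]

The merge sort proceeds by recursively splitting the array and merging sorted halves.
After all merges, the sorted array is [6, 8, 8, 15].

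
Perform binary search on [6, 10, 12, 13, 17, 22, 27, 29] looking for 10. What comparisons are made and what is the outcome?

Binary search for 10 in [6, 10, 12, 13, 17, 22, 27, 29]:

lo=0, hi=7, mid=3, arr[mid]=13 -> 13 > 10, search left half
lo=0, hi=2, mid=1, arr[mid]=10 -> Found target at index 1!

Binary search finds 10 at index 1 after 2 comparisons. The search repeatedly halves the search space by comparing with the middle element.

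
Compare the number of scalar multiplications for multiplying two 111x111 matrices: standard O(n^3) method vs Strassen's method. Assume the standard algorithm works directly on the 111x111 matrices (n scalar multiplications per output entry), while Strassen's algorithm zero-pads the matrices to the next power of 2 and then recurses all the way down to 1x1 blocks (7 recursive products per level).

Matrix multiplication for 111x111 matrices:

Strassen's algorithm requires power-of-2 dimensions. Pad 111x111 to 128x128 (next power of 2).

Standard algorithm: 111^3 = 1367631 multiplications
Strassen's algorithm: 7^(log2(128)) = 7^7 = 823543 multiplications
Savings: 1367631 - 823543 = 544088 multiplications

Standard: 1367631 multiplications (111^3). Strassen: 823543 multiplications (7^7, after padding to 128x128). Strassen reduces 8 recursive multiplications to 7 at each level.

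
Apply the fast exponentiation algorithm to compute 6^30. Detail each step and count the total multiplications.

Computing 6^30 by squaring (build up from 6^1; each line after the first costs one multiplication):

6^1 = 6
6^2 = (6^1)^2 = 6^2 = 36
6^3 = 6 * 6^2 = 6 * 36 = 216
6^6 = (6^3)^2 = 216^2 = 46656
6^7 = 6 * 6^6 = 6 * 46656 = 279936
6^14 = (6^7)^2 = 279936^2 = 78364164096
6^15 = 6 * 6^14 = 6 * 78364164096 = 470184984576
6^30 = (6^15)^2 = 470184984576^2 = 221073919720733357899776

Result: 221073919720733357899776
Multiplications needed: 7 (7 lines after 6^1)

6^30 = 221073919720733357899776. Using exponentiation by squaring, this requires 7 multiplications. The key idea: if the exponent is even, square the half-power; if odd, multiply by the base once.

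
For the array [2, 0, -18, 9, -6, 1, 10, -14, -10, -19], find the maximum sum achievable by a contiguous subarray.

Using Kadane's algorithm on [2, 0, -18, 9, -6, 1, 10, -14, -10, -19]:

Scanning through the array:
Position 1 (value 0): max_ending_here = 2, max_so_far = 2
Position 2 (value -18): max_ending_here = -16, max_so_far = 2
Position 3 (value 9): max_ending_here = 9, max_so_far = 9
Position 4 (value -6): max_ending_here = 3, max_so_far = 9
Position 5 (value 1): max_ending_here = 4, max_so_far = 9
Position 6 (value 10): max_ending_here = 14, max_so_far = 14
Position 7 (value -14): max_ending_here = 0, max_so_far = 14
Position 8 (value -10): max_ending_here = -10, max_so_far = 14
Position 9 (value -19): max_ending_here = -19, max_so_far = 14

Maximum subarray: [9, -6, 1, 10]
Maximum sum: 14

The maximum subarray is [9, -6, 1, 10] with sum 14. This subarray runs from index 3 to index 6.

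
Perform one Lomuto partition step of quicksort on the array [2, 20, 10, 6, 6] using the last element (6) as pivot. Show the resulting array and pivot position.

Lomuto partition with pivot = 6:

Initial array: [2, 20, 10, 6, 6]

arr[0]=2 <= 6: swap with position 0, array becomes [2, 20, 10, 6, 6]
arr[1]=20 > 6: no swap
arr[2]=10 > 6: no swap
arr[3]=6 <= 6: swap with position 1, array becomes [2, 6, 10, 20, 6]

Place pivot at position 2: [2, 6, 6, 20, 10]
Pivot position: 2

After partitioning with pivot 6, the array becomes [2, 6, 6, 20, 10]. The pivot is placed at index 2. All elements to the left of the pivot are <= 6, and all elements to the right are > 6.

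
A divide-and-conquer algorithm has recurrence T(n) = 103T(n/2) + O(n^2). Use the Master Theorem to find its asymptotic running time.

Master Theorem for T(n) = 103T(n/2) + O(n^2):

a = 103, b = 2, c = 2
log_b(a) = log_2(103) = 6.6865

Case 1: c = 2 < log_2(103) = 6.6865
T(n) = O(n^(log_2 103))

For T(n) = 103T(n/2) + O(n^2): log_2(103) = 6.6865. This is Case 1 of the Master Theorem (c < log_b(a), work dominated by leaves), giving O(n^(log_2 103)).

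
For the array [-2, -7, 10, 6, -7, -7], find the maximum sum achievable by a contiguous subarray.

Using Kadane's algorithm on [-2, -7, 10, 6, -7, -7]:

Scanning through the array:
Position 1 (value -7): max_ending_here = -7, max_so_far = -2
Position 2 (value 10): max_ending_here = 10, max_so_far = 10
Position 3 (value 6): max_ending_here = 16, max_so_far = 16
Position 4 (value -7): max_ending_here = 9, max_so_far = 16
Position 5 (value -7): max_ending_here = 2, max_so_far = 16

Maximum subarray: [10, 6]
Maximum sum: 16

The maximum subarray is [10, 6] with sum 16. This subarray runs from index 2 to index 3.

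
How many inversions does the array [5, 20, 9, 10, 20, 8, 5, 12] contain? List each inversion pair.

Finding inversions in [5, 20, 9, 10, 20, 8, 5, 12]:

(1, 2): arr[1]=20 > arr[2]=9
(1, 3): arr[1]=20 > arr[3]=10
(1, 5): arr[1]=20 > arr[5]=8
(1, 6): arr[1]=20 > arr[6]=5
(1, 7): arr[1]=20 > arr[7]=12
(2, 5): arr[2]=9 > arr[5]=8
(2, 6): arr[2]=9 > arr[6]=5
(3, 5): arr[3]=10 > arr[5]=8
(3, 6): arr[3]=10 > arr[6]=5
(4, 5): arr[4]=20 > arr[5]=8
(4, 6): arr[4]=20 > arr[6]=5
(4, 7): arr[4]=20 > arr[7]=12
(5, 6): arr[5]=8 > arr[6]=5

Total inversions: 13

The array has 13 inversion(s): (1,2), (1,3), (1,5), (1,6), (1,7), (2,5), (2,6), (3,5), (3,6), (4,5), (4,6), (4,7), (5,6). Each pair (i,j) satisfies i < j and arr[i] > arr[j].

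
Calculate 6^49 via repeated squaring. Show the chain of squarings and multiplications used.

Computing 6^49 by squaring (build up from 6^1; each line after the first costs one multiplication):

6^1 = 6
6^2 = (6^1)^2 = 6^2 = 36
6^3 = 6 * 6^2 = 6 * 36 = 216
6^6 = (6^3)^2 = 216^2 = 46656
6^12 = (6^6)^2 = 46656^2 = 2176782336
6^24 = (6^12)^2 = 2176782336^2 = 4738381338321616896
6^48 = (6^24)^2 = 4738381338321616896^2 = 22452257707354557240087211123792674816
6^49 = 6 * 6^48 = 6 * 22452257707354557240087211123792674816 = 134713546244127343440523266742756048896

Result: 134713546244127343440523266742756048896
Multiplications needed: 7 (7 lines after 6^1)

6^49 = 134713546244127343440523266742756048896. Using exponentiation by squaring, this requires 7 multiplications. The key idea: if the exponent is even, square the half-power; if odd, multiply by the base once.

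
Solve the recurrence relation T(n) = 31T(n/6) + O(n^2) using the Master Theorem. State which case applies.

Master Theorem for T(n) = 31T(n/6) + O(n^2):

a = 31, b = 6, c = 2
log_b(a) = log_6(31) = 1.9165

Case 3: c = 2 > log_6(31) = 1.9165
T(n) = O(n^2) = O(n^2)

For T(n) = 31T(n/6) + O(n^2): log_6(31) = 1.9165. This is Case 3 of the Master Theorem (c > log_b(a), work dominated by root), giving O(n^2).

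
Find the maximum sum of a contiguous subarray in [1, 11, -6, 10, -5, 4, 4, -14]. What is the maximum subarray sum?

Using Kadane's algorithm on [1, 11, -6, 10, -5, 4, 4, -14]:

Scanning through the array:
Position 1 (value 11): max_ending_here = 12, max_so_far = 12
Position 2 (value -6): max_ending_here = 6, max_so_far = 12
Position 3 (value 10): max_ending_here = 16, max_so_far = 16
Position 4 (value -5): max_ending_here = 11, max_so_far = 16
Position 5 (value 4): max_ending_here = 15, max_so_far = 16
Position 6 (value 4): max_ending_here = 19, max_so_far = 19
Position 7 (value -14): max_ending_here = 5, max_so_far = 19

Maximum subarray: [1, 11, -6, 10, -5, 4, 4]
Maximum sum: 19

The maximum subarray is [1, 11, -6, 10, -5, 4, 4] with sum 19. This subarray runs from index 0 to index 6.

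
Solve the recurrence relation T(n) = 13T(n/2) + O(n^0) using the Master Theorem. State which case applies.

Master Theorem for T(n) = 13T(n/2) + O(n^0):

a = 13, b = 2, c = 0
log_b(a) = log_2(13) = 3.7004

Case 1: c = 0 < log_2(13) = 3.7004
T(n) = O(n^(log_2 13))

For T(n) = 13T(n/2) + O(n^0): log_2(13) = 3.7004. This is Case 1 of the Master Theorem (c < log_b(a), work dominated by leaves), giving O(n^(log_2 13)).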